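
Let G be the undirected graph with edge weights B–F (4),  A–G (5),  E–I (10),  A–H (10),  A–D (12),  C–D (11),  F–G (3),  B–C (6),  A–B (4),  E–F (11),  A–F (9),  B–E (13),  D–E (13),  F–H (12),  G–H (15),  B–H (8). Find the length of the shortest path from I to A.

27

Comparing a few candidate routes:
I → E → F → G → A: 10 + 11 + 3 + 5 = 29
I → E → F → A: 10 + 11 + 9 = 30
I → E → B → F → G → A: 10 + 13 + 4 + 3 + 5 = 35
I → E → D → A: 10 + 13 + 12 = 35
I → E → F → B → A: 10 + 11 + 4 + 4 = 29
I → E → B → A: 10 + 13 + 4 = 27
The minimum is 27.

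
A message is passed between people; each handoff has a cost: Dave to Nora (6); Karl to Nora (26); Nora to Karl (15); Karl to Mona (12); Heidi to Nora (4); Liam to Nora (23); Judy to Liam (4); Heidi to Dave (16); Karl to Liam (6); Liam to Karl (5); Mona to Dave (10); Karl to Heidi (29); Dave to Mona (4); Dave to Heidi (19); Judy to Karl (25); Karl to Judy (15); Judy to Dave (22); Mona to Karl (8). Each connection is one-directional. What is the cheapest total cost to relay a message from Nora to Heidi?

44

Routes from Nora to Heidi:
Nora-Karl-Mona-Dave-Heidi: 15 + 12 + 10 + 19 = 56
Nora-Karl-Heidi: 15 + 29 = 44
Nora-Karl-Judy-Dave-Heidi: 15 + 15 + 22 + 19 = 71
Shortest: 44.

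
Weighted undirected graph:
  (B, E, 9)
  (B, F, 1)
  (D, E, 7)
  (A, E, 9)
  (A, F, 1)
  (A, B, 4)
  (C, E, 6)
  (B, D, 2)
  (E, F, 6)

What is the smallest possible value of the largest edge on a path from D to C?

6

Routes from D to C:
D -> B -> A -> E -> C: max(2, 4, 9, 6) = 9
D -> B -> A -> F -> E -> C: max(2, 4, 1, 6, 6) = 6
D -> B -> F -> A -> E -> C: max(2, 1, 1, 9, 6) = 9
D -> E -> C: max(7, 6) = 7
D -> B -> F -> E -> C: max(2, 1, 6, 6) = 6
D -> B -> E -> C: max(2, 9, 6) = 9
The minimum achievable maximum is 6.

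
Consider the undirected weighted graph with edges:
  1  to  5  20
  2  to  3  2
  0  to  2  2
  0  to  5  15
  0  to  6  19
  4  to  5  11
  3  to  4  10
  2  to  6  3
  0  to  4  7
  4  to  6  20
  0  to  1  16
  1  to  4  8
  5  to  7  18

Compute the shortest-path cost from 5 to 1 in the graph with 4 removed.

20

Routes from 5 to 1 avoiding 4:
5-1: 20
5-0-1: 15 + 16 = 31
Best route has total 20.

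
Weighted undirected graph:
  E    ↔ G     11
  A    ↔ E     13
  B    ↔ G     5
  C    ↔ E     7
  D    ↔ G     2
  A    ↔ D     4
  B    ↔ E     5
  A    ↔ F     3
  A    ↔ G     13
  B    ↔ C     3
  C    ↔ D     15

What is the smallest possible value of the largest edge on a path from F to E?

Comparing a few candidate routes:
F-A-D-G-E: max(3, 4, 2, 11) = 11
F-A-D-G-B-C-E: max(3, 4, 2, 5, 3, 7) = 7
F-A-G-B-C-E: max(3, 13, 5, 3, 7) = 13
F-A-D-G-B-E: max(3, 4, 2, 5, 5) = 5
F-A-G-E: max(3, 13, 11) = 13
Best route has worst link 5.

5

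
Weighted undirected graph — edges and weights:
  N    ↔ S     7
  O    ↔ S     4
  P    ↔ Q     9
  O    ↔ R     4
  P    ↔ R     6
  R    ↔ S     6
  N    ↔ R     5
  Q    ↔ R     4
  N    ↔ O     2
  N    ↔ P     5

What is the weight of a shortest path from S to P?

A few of the S→P routes:
S → R → N → P: 6 + 5 + 5 = 16
S → R → P: 6 + 6 = 12
S → O → R → P: 4 + 4 + 6 = 14
S → O → N → P: 4 + 2 + 5 = 11
S → N → P: 7 + 5 = 12
S → R → O → N → P: 6 + 4 + 2 + 5 = 17
Best route has total 11.

11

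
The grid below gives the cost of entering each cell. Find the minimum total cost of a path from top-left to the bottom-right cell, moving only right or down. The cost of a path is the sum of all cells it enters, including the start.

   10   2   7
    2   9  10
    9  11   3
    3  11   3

35

Cheapest: [0,0] [0,1] [0,2] [1,2] [2,2] [3,2]
  10 + 2 + 7 + 10 + 3 + 3 = 35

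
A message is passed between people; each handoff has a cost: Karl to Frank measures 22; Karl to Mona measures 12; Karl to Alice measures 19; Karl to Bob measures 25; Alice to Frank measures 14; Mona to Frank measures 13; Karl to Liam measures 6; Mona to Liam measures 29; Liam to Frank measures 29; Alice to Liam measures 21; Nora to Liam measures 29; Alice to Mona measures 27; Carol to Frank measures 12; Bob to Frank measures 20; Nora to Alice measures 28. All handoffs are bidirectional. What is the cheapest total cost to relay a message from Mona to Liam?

18

Comparing a few candidate routes:
Mona -> Frank -> Liam: 13 + 29 = 42
Mona -> Karl -> Liam: 12 + 6 = 18
Mona -> Liam: 29
Mona -> Frank -> Karl -> Liam: 13 + 22 + 6 = 41
Shortest: 18.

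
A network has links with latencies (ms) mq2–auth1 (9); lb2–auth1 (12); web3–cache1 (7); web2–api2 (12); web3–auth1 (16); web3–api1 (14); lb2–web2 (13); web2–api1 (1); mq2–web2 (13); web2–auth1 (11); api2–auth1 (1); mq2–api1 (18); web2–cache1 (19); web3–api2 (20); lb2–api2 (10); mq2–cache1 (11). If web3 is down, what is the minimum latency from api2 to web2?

12

Checking several routes:
api2 → auth1 → web2: 1 + 11 = 12
api2 → auth1 → mq2 → web2: 1 + 9 + 13 = 23
api2 → lb2 → web2: 10 + 13 = 23
api2 → web2: 12
Best route has total 12 ms.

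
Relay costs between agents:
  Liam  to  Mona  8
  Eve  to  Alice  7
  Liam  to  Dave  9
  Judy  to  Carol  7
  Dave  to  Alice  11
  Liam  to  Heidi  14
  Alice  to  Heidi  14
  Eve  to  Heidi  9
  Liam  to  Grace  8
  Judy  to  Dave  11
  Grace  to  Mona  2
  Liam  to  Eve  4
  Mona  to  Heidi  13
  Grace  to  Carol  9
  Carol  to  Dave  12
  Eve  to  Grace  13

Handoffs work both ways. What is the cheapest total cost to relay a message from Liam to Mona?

Some routes from Liam to Mona:
Liam -> Mona: 8
Liam -> Grace -> Mona: 8 + 2 = 10
Liam -> Eve -> Grace -> Mona: 4 + 13 + 2 = 19
Liam -> Heidi -> Mona: 14 + 13 = 27
Liam -> Eve -> Heidi -> Mona: 4 + 9 + 13 = 26
Best route has total 8.

8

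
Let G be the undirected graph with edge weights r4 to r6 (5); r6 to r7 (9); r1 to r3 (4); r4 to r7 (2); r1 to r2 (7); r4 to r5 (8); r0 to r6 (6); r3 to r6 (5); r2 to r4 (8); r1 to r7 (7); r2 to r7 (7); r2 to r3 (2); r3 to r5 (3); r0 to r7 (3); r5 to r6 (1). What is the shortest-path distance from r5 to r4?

A few of the r5→r4 routes:
r5-r6-r7-r4: 1 + 9 + 2 = 12
r5-r6-r0-r7-r4: 1 + 6 + 3 + 2 = 12
r5-r4: 8
r5-r6-r4: 1 + 5 = 6
The minimum is 6.

6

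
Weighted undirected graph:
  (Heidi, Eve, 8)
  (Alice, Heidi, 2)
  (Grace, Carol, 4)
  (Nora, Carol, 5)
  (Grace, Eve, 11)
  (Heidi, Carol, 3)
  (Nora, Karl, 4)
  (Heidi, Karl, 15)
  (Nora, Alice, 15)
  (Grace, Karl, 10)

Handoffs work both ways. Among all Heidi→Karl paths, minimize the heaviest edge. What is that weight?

Comparing a few candidate routes:
Heidi -> Carol -> Nora -> Karl: max(3, 5, 4) = 5
Heidi -> Eve -> Grace -> Carol -> Nora -> Karl: max(8, 11, 4, 5, 4) = 11
Heidi -> Eve -> Grace -> Karl: max(8, 11, 10) = 11
Heidi -> Carol -> Grace -> Karl: max(3, 4, 10) = 10
The minimum achievable maximum is 5.

5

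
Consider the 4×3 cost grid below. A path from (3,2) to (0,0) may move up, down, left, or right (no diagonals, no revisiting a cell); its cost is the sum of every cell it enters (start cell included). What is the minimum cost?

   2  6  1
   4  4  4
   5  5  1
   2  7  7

Take (3,2)→(2,2)→(1,2)→(0,2)→(0,1)→(0,0) for a total of 7 + 1 + 4 + 1 + 6 + 2 = 21.

21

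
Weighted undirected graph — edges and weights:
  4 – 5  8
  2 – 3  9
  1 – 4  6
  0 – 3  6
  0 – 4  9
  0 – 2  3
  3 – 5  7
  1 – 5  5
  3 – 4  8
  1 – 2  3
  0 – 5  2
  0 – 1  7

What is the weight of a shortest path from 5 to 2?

Checking several routes:
5 -> 0 -> 2: 2 + 3 = 5
5 -> 0 -> 1 -> 2: 2 + 7 + 3 = 12
5 -> 1 -> 0 -> 2: 5 + 7 + 3 = 15
5 -> 1 -> 2: 5 + 3 = 8
The minimum is 5.

5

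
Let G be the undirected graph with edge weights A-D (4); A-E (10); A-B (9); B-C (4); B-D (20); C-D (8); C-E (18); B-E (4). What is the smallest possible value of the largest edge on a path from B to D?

8

Checking several routes:
B → E → A → D: max(4, 10, 4) = 10
B → A → D: max(9, 4) = 9
B → C → E → A → D: max(4, 18, 10, 4) = 18
B → C → D: max(4, 8) = 8
The minimum achievable maximum is 8.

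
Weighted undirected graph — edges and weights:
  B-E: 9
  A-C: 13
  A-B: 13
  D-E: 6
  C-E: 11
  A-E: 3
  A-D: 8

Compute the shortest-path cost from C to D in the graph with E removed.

Candidate routes:
C - A - D: 13 + 8 = 21
Best route has total 21.

21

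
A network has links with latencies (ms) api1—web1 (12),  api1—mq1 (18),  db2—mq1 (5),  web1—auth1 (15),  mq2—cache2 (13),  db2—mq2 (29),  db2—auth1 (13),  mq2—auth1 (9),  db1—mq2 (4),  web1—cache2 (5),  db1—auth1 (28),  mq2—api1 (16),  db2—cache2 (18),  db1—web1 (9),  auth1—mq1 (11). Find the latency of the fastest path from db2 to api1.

Checking several routes:
db2 -> mq1 -> api1: 5 + 18 = 23
db2 -> auth1 -> mq2 -> api1: 13 + 9 + 16 = 38
db2 -> cache2 -> web1 -> api1: 18 + 5 + 12 = 35
Best route has total 23 ms.

23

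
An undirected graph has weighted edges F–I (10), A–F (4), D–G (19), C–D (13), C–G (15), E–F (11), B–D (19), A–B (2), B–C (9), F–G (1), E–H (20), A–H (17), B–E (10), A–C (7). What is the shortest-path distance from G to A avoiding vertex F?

22

Comparing a few candidate routes:
G-D-B-A: 19 + 19 + 2 = 40
G-D-C-A: 19 + 13 + 7 = 39
G-C-D-B-A: 15 + 13 + 19 + 2 = 49
G-C-B-A: 15 + 9 + 2 = 26
G-C-A: 15 + 7 = 22
G-D-C-B-A: 19 + 13 + 9 + 2 = 43
The minimum is 22.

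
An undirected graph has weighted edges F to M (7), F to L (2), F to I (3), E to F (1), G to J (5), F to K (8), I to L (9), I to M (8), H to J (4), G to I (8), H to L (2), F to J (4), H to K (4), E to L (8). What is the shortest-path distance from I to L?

Checking several routes:
I -> F -> J -> H -> L: 3 + 4 + 4 + 2 = 13
I -> L: 9
I -> M -> F -> L: 8 + 7 + 2 = 17
I -> F -> L: 3 + 2 = 5
I -> F -> E -> L: 3 + 1 + 8 = 12
Shortest: 5.

5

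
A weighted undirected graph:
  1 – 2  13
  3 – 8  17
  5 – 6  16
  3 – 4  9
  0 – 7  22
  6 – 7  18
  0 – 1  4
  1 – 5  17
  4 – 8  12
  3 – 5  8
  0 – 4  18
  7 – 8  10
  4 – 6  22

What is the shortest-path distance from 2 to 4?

35

Checking several routes:
2 → 1 → 0 → 4: 13 + 4 + 18 = 35
2 → 1 → 0 → 7 → 8 → 3 → 4: 13 + 4 + 22 + 10 + 17 + 9 = 75
2 → 1 → 5 → 3 → 8 → 4: 13 + 17 + 8 + 17 + 12 = 67
2 → 1 → 0 → 7 → 8 → 4: 13 + 4 + 22 + 10 + 12 = 61
2 → 1 → 5 → 3 → 4: 13 + 17 + 8 + 9 = 47
2 → 1 → 5 → 6 → 4: 13 + 17 + 16 + 22 = 68
The minimum is 35.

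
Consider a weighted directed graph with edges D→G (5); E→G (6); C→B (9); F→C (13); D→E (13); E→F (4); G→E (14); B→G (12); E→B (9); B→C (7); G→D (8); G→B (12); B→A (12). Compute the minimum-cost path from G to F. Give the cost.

Paths from G to F:
G - D - E - F: 8 + 13 + 4 = 25
G - E - F: 14 + 4 = 18
Shortest: 18.

18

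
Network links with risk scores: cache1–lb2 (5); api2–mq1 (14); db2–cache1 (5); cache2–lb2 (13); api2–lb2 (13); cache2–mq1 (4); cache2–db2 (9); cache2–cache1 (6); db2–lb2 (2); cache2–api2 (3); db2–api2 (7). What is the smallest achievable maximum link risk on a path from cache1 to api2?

6

A few of the cache1→api2 routes:
cache1→lb2→db2→cache2→api2: max(5, 2, 9, 3) = 9
cache1→lb2→db2→api2: max(5, 2, 7) = 7
cache1→db2→api2: max(5, 7) = 7
cache1→cache2→db2→api2: max(6, 9, 7) = 9
cache1→cache2→api2: max(6, 3) = 6
Smallest bottleneck: 6.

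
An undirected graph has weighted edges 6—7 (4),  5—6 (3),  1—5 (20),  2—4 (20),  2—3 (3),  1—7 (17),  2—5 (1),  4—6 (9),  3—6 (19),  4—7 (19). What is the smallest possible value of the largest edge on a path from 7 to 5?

4

Comparing a few candidate routes:
7 → 4 → 6 → 5: max(19, 9, 3) = 19
7 → 6 → 5: max(4, 3) = 4
7 → 4 → 6 → 3 → 2 → 5: max(19, 9, 19, 3, 1) = 19
7 → 4 → 2 → 3 → 6 → 5: max(19, 20, 3, 19, 3) = 20
7 → 6 → 3 → 2 → 5: max(4, 19, 3, 1) = 19
The minimum achievable maximum is 4.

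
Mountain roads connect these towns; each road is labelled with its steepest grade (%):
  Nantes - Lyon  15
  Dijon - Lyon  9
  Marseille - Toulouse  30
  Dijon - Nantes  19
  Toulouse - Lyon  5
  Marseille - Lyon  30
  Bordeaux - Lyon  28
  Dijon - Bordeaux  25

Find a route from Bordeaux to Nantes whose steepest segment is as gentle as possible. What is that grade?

Paths from Bordeaux to Nantes:
Bordeaux-Dijon-Nantes: max(25, 19) = 25
Bordeaux-Lyon-Dijon-Nantes: max(28, 9, 19) = 28
Bordeaux-Lyon-Nantes: max(28, 15) = 28
Bordeaux-Dijon-Lyon-Nantes: max(25, 9, 15) = 25
Smallest bottleneck: 25%.

25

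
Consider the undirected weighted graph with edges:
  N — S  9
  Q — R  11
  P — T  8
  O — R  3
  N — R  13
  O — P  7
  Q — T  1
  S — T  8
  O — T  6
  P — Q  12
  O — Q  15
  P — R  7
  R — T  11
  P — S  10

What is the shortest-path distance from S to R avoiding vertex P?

17

A few of the S→R routes:
S→T→R: 8 + 11 = 19
S→T→O→R: 8 + 6 + 3 = 17
S→T→Q→R: 8 + 1 + 11 = 20
S→N→R: 9 + 13 = 22
Shortest: 17.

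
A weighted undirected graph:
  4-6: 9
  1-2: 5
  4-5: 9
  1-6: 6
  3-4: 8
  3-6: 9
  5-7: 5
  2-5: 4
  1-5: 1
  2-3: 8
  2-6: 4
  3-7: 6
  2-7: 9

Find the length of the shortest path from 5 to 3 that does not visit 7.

Checking several routes:
5→1→2→3: 1 + 5 + 8 = 14
5→2→3: 4 + 8 = 12
5→1→6→3: 1 + 6 + 9 = 16
Shortest: 12.

12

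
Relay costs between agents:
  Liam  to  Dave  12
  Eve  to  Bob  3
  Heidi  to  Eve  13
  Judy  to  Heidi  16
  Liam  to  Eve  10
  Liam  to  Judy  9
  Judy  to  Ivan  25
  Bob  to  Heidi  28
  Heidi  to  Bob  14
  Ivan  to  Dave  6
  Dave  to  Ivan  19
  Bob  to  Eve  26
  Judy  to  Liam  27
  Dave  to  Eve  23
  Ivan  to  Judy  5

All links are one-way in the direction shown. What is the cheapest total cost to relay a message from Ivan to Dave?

6

Candidate routes:
Ivan -> Judy -> Liam -> Dave: 5 + 27 + 12 = 44
Ivan -> Dave: 6
Best route has total 6.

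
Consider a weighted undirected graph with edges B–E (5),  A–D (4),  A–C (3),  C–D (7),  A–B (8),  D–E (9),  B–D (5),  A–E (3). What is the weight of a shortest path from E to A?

3

Comparing a few candidate routes:
E-B-A: 5 + 8 = 13
E-A: 3
E-D-A: 9 + 4 = 13
The minimum is 3.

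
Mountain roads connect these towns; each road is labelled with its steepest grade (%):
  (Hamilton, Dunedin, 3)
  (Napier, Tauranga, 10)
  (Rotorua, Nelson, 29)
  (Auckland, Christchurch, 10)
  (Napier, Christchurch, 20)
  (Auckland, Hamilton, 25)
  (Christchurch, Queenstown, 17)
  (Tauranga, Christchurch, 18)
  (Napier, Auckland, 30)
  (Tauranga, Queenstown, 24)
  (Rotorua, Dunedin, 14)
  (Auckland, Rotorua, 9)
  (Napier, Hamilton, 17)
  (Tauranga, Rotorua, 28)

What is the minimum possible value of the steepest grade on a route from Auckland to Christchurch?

Comparing a few candidate routes:
Auckland → Hamilton → Napier → Tauranga → Christchurch: max(25, 17, 10, 18) = 25
Auckland → Hamilton → Napier → Tauranga → Queenstown → Christchurch: max(25, 17, 10, 24, 17) = 25
Auckland → Rotorua → Dunedin → Hamilton → Napier → Christchurch: max(9, 14, 3, 17, 20) = 20
Auckland → Rotorua → Dunedin → Hamilton → Napier → Tauranga → Christchurch: max(9, 14, 3, 17, 10, 18) = 18
Auckland → Rotorua → Dunedin → Hamilton → Napier → Tauranga → Queenstown → Christchurch: max(9, 14, 3, 17, 10, 24, 17) = 24
Auckland → Christchurch: max(10) = 10
Best route has worst link 10%.

10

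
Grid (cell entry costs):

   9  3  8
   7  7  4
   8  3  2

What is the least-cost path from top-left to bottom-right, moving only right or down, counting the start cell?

Path (0,0)→(0,1)→(1,1)→(2,1)→(2,2): 9 + 3 + 7 + 3 + 2 = 24.
(Top row then right column would cost 26.)

24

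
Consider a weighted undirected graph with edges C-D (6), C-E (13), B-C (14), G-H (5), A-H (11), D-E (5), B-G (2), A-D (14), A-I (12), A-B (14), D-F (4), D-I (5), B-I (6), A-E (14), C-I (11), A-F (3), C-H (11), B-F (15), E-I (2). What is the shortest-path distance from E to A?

A few of the E→A routes:
E-I-D-F-A: 2 + 5 + 4 + 3 = 14
E-I-A: 2 + 12 = 14
E-A: 14
E-D-A: 5 + 14 = 19
E-D-F-A: 5 + 4 + 3 = 12
The minimum is 12.

12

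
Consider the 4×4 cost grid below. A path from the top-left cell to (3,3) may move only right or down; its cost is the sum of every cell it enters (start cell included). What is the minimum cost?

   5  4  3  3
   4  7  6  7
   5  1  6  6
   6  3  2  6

26

Best path: (0,0) → (1,0) → (2,0) → (2,1) → (3,1) → (3,2) → (3,3)
Cost: 5 + 4 + 5 + 1 + 3 + 2 + 6 = 26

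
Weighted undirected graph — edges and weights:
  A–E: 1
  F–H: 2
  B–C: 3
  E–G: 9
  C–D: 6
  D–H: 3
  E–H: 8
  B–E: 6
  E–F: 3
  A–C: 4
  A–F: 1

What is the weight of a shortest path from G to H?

Checking several routes:
G→E→H: 9 + 8 = 17
G→E→A→C→D→H: 9 + 1 + 4 + 6 + 3 = 23
G→E→F→A→C→D→H: 9 + 3 + 1 + 4 + 6 + 3 = 26
G→E→A→F→H: 9 + 1 + 1 + 2 = 13
G→E→B→C→A→F→H: 9 + 6 + 3 + 4 + 1 + 2 = 25
G→E→F→H: 9 + 3 + 2 = 14
Best route has total 13.

13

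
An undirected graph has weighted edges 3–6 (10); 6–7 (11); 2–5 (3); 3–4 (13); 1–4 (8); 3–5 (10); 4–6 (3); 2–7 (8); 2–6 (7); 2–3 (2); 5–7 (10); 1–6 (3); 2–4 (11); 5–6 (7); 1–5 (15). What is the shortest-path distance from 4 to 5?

Comparing a few candidate routes:
4 - 6 - 2 - 5: 3 + 7 + 3 = 13
4 - 6 - 5: 3 + 7 = 10
4 - 2 - 5: 11 + 3 = 14
4 - 3 - 2 - 5: 13 + 2 + 3 = 18
Best route has total 10.

10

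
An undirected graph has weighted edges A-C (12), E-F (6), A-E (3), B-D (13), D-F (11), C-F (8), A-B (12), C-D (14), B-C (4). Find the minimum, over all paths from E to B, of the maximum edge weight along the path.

Some routes from E to B:
E -> A -> B: max(3, 12) = 12
E -> A -> C -> B: max(3, 12, 4) = 12
E -> F -> C -> B: max(6, 8, 4) = 8
Best route has worst link 8.

8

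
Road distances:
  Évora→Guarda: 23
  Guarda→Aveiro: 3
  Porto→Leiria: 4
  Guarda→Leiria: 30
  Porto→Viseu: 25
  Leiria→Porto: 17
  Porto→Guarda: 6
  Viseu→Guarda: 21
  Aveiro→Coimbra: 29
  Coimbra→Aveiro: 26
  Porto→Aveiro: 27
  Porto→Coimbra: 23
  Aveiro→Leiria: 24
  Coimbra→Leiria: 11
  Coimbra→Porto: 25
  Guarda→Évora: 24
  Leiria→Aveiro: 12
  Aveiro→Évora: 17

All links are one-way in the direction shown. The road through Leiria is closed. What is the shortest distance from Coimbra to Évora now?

43

A few of the Coimbra→Évora routes:
Coimbra → Porto → Guarda → Aveiro → Évora: 25 + 6 + 3 + 17 = 51
Coimbra → Aveiro → Évora: 26 + 17 = 43
Coimbra → Porto → Viseu → Guarda → Aveiro → Évora: 25 + 25 + 21 + 3 + 17 = 91
Coimbra → Porto → Aveiro → Évora: 25 + 27 + 17 = 69
Coimbra → Porto → Guarda → Évora: 25 + 6 + 24 = 55
Shortest: 43.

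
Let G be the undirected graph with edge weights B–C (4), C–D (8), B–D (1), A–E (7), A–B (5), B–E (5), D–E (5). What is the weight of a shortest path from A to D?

6

Comparing a few candidate routes:
A - B - E - D: 5 + 5 + 5 = 15
A - B - D: 5 + 1 = 6
A - E - D: 7 + 5 = 12
A - B - C - D: 5 + 4 + 8 = 17
A - E - B - D: 7 + 5 + 1 = 13
Shortest: 6.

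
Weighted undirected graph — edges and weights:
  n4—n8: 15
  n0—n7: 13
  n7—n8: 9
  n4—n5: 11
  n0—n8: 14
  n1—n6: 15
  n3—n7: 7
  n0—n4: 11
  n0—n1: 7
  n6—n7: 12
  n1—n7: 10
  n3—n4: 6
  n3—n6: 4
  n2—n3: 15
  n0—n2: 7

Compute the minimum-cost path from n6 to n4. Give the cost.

Some routes from n6 to n4:
n6 → n1 → n0 → n4: 15 + 7 + 11 = 33
n6 → n7 → n3 → n4: 12 + 7 + 6 = 25
n6 → n3 → n4: 4 + 6 = 10
n6 → n3 → n7 → n0 → n4: 4 + 7 + 13 + 11 = 35
Best route has total 10.

10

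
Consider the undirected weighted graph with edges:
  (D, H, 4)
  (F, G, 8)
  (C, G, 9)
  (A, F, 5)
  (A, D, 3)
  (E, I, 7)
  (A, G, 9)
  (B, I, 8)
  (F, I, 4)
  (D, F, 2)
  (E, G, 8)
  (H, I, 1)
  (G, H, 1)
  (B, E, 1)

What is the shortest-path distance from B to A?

16

A few of the B→A routes:
B - E - I - H - D - A: 1 + 7 + 1 + 4 + 3 = 16
B - I - H - D - A: 8 + 1 + 4 + 3 = 16
B - E - G - H - D - A: 1 + 8 + 1 + 4 + 3 = 17
The minimum is 16.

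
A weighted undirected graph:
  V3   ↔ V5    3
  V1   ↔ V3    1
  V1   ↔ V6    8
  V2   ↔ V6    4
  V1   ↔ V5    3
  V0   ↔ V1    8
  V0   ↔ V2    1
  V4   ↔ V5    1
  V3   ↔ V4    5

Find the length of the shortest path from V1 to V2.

Paths from V1 to V2:
V1 - V6 - V2: 8 + 4 = 12
V1 - V0 - V2: 8 + 1 = 9
The minimum is 9.

9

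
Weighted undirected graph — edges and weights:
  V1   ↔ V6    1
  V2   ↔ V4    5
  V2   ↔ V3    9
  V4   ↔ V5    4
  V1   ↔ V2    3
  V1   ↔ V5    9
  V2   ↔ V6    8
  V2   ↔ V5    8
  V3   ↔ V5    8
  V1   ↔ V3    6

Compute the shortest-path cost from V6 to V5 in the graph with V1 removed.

16

Routes from V6 to V5 avoiding V1:
V6→V2→V4→V5: 8 + 5 + 4 = 17
V6→V2→V3→V5: 8 + 9 + 8 = 25
V6→V2→V5: 8 + 8 = 16
Best route has total 16.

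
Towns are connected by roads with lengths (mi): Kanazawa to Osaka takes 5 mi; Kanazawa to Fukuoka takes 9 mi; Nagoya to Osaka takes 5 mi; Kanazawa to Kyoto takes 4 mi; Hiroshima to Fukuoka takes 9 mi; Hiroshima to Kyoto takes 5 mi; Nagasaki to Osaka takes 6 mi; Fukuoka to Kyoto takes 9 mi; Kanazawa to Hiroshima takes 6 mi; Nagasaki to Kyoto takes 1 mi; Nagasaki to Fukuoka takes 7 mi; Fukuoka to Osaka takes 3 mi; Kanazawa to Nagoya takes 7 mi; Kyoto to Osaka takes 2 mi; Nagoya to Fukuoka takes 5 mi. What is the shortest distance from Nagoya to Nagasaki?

8

A few of the Nagoya→Nagasaki routes:
Nagoya → Fukuoka → Osaka → Kyoto → Nagasaki: 5 + 3 + 2 + 1 = 11
Nagoya → Osaka → Nagasaki: 5 + 6 = 11
Nagoya → Fukuoka → Osaka → Nagasaki: 5 + 3 + 6 = 14
Nagoya → Osaka → Kyoto → Nagasaki: 5 + 2 + 1 = 8
Nagoya → Kanazawa → Kyoto → Nagasaki: 7 + 4 + 1 = 12
Nagoya → Fukuoka → Nagasaki: 5 + 7 = 12
Best route has total 8 mi.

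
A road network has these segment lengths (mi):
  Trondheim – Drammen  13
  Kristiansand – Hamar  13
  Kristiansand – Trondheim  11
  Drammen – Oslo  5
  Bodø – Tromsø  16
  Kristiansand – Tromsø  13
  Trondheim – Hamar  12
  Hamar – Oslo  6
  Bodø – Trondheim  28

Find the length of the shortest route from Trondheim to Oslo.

Some routes from Trondheim to Oslo:
Trondheim -> Hamar -> Oslo: 12 + 6 = 18
Trondheim -> Drammen -> Oslo: 13 + 5 = 18
Trondheim -> Kristiansand -> Hamar -> Oslo: 11 + 13 + 6 = 30
The minimum is 18 mi.

18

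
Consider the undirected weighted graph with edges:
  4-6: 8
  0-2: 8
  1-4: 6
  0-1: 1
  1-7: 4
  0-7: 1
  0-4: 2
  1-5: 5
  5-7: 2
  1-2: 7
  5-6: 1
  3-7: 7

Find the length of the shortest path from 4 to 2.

Some routes from 4 to 2:
4-0-1-2: 2 + 1 + 7 = 10
4-0-7-5-1-2: 2 + 1 + 2 + 5 + 7 = 17
4-1-2: 6 + 7 = 13
4-0-7-1-2: 2 + 1 + 4 + 7 = 14
4-1-0-2: 6 + 1 + 8 = 15
4-0-2: 2 + 8 = 10
Best route has total 10.

10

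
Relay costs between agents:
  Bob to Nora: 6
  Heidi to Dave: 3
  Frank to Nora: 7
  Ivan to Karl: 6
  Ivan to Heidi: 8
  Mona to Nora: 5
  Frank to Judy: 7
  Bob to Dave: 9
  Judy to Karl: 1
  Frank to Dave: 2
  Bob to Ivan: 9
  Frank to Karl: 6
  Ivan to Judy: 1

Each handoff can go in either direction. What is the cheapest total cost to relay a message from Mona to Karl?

18

Some routes from Mona to Karl:
Mona-Nora-Bob-Ivan-Karl: 5 + 6 + 9 + 6 = 26
Mona-Nora-Frank-Karl: 5 + 7 + 6 = 18
Mona-Nora-Bob-Ivan-Judy-Karl: 5 + 6 + 9 + 1 + 1 = 22
Mona-Nora-Frank-Judy-Ivan-Karl: 5 + 7 + 7 + 1 + 6 = 26
Mona-Nora-Frank-Judy-Karl: 5 + 7 + 7 + 1 = 20
The minimum is 18.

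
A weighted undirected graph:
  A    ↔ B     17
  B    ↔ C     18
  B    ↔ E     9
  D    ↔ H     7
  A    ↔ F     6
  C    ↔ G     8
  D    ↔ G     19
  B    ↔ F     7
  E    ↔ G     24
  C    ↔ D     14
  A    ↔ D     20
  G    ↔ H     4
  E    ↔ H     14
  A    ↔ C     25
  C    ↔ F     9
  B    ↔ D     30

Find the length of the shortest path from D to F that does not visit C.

26

Some routes from D to F avoiding C:
D→A→B→F: 20 + 17 + 7 = 44
D→H→E→B→F: 7 + 14 + 9 + 7 = 37
D→B→F: 30 + 7 = 37
D→A→F: 20 + 6 = 26
Shortest: 26.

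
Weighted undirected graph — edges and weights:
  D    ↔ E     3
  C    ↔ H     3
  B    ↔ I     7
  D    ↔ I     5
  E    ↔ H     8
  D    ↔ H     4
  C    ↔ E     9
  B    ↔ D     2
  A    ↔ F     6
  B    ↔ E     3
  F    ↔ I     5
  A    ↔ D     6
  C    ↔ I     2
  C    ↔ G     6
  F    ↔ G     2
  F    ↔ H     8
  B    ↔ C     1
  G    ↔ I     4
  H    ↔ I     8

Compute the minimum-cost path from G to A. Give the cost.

Checking several routes:
G→F→A: 2 + 6 = 8
G→I→C→B→D→A: 4 + 2 + 1 + 2 + 6 = 15
G→C→B→D→A: 6 + 1 + 2 + 6 = 15
G→I→D→A: 4 + 5 + 6 = 15
G→I→F→A: 4 + 5 + 6 = 15
The minimum is 8.

8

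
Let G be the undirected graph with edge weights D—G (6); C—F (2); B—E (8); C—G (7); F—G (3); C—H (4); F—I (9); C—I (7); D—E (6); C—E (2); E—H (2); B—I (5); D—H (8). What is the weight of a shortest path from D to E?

Comparing a few candidate routes:
D - H - C - E: 8 + 4 + 2 = 14
D - E: 6
D - G - F - C - E: 6 + 3 + 2 + 2 = 13
D - H - E: 8 + 2 = 10
D - G - C - E: 6 + 7 + 2 = 15
The minimum is 6.

6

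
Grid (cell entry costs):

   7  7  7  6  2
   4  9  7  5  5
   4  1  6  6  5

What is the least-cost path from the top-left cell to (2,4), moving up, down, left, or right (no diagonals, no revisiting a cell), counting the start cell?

33

Best path: (0,0) → (1,0) → (2,0) → (2,1) → (2,2) → (2,3) → (2,4)
Cost: 7 + 4 + 4 + 1 + 6 + 6 + 5 = 33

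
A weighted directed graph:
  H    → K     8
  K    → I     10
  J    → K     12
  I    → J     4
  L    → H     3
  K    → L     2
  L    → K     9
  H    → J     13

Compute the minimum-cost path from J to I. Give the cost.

22

Paths from J to I:
J→K→I: 12 + 10 = 22
The minimum is 22.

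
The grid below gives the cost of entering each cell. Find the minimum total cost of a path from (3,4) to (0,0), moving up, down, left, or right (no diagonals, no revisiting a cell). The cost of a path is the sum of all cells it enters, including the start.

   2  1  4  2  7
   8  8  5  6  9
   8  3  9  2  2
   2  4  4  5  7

One optimal route is [3,4] -> [2,4] -> [2,3] -> [1,3] -> [0,3] -> [0,2] -> [0,1] -> [0,0].
Its cost is 7 + 2 + 2 + 6 + 2 + 4 + 1 + 2 = 26.

26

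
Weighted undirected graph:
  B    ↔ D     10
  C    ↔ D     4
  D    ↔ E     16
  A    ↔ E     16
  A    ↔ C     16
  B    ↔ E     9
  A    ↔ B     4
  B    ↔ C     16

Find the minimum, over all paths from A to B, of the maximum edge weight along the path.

Some routes from A to B:
A→E→D→C→B: max(16, 16, 4, 16) = 16
A→E→D→B: max(16, 16, 10) = 16
A→C→D→E→B: max(16, 4, 16, 9) = 16
A→B: max(4) = 4
A→E→B: max(16, 9) = 16
The minimum achievable maximum is 4.

4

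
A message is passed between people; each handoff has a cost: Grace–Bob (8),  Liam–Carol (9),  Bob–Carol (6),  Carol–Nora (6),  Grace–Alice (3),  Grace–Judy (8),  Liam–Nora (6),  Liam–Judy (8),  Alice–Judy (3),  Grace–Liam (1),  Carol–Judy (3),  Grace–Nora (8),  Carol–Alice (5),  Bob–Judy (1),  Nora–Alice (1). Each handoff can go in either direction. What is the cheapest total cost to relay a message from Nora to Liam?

Comparing a few candidate routes:
Nora→Alice→Grace→Liam: 1 + 3 + 1 = 5
Nora→Alice→Judy→Grace→Liam: 1 + 3 + 8 + 1 = 13
Nora→Alice→Judy→Liam: 1 + 3 + 8 = 12
Nora→Grace→Liam: 8 + 1 = 9
Nora→Alice→Judy→Bob→Grace→Liam: 1 + 3 + 1 + 8 + 1 = 14
Nora→Liam: 6
Best route has total 5.

5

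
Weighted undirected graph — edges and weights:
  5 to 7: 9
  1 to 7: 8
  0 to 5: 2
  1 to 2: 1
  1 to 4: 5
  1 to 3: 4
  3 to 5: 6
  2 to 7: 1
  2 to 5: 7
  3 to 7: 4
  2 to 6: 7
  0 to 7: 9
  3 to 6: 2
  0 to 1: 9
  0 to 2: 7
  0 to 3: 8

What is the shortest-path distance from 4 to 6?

11

Comparing a few candidate routes:
4-1-7-3-6: 5 + 8 + 4 + 2 = 19
4-1-3-7-2-6: 5 + 4 + 4 + 1 + 7 = 21
4-1-3-6: 5 + 4 + 2 = 11
4-1-2-6: 5 + 1 + 7 = 13
4-1-2-5-3-6: 5 + 1 + 7 + 6 + 2 = 21
4-1-2-7-3-6: 5 + 1 + 1 + 4 + 2 = 13
Shortest: 11.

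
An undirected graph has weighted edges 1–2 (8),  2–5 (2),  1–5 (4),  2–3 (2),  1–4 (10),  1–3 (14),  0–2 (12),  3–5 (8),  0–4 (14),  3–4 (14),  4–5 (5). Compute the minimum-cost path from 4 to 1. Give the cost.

9

A few of the 4→1 routes:
4 - 1: 10
4 - 5 - 1: 5 + 4 = 9
4 - 5 - 2 - 1: 5 + 2 + 8 = 15
4 - 3 - 2 - 5 - 1: 14 + 2 + 2 + 4 = 22
Best route has total 9.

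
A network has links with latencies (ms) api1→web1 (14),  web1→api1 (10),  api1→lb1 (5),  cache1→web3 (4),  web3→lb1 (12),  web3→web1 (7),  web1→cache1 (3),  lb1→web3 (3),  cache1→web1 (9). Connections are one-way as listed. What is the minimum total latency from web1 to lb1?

Candidate routes:
web1 -> api1 -> lb1: 10 + 5 = 15
web1 -> cache1 -> web3 -> lb1: 3 + 4 + 12 = 19
Best route has total 15 ms.

15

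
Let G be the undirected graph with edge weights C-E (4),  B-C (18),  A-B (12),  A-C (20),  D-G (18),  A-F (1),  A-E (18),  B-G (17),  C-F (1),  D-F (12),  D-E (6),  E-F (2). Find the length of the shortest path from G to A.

27

Some routes from G to A:
G-D-E-F-A: 18 + 6 + 2 + 1 = 27
G-D-E-C-F-A: 18 + 6 + 4 + 1 + 1 = 30
G-B-A: 17 + 12 = 29
The minimum is 27.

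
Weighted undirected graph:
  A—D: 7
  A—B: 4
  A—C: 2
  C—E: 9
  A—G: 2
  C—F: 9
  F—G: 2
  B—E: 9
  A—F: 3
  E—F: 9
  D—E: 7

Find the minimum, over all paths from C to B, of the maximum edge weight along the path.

4

Checking several routes:
C - E - F - A - B: max(9, 9, 3, 4) = 9
C - E - D - A - B: max(9, 7, 7, 4) = 9
C - E - B: max(9, 9) = 9
C - A - B: max(2, 4) = 4
C - E - F - G - A - B: max(9, 9, 2, 2, 4) = 9
C - F - A - B: max(9, 3, 4) = 9
The minimum achievable maximum is 4.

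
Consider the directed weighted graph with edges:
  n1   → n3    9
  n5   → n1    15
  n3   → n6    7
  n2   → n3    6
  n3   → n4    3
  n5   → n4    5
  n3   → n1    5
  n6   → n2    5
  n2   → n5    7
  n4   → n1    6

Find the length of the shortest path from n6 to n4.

14

Routes from n6 to n4:
n6 -> n2 -> n5 -> n4: 5 + 7 + 5 = 17
n6 -> n2 -> n3 -> n4: 5 + 6 + 3 = 14
n6 -> n2 -> n5 -> n1 -> n3 -> n4: 5 + 7 + 15 + 9 + 3 = 39
Shortest: 14.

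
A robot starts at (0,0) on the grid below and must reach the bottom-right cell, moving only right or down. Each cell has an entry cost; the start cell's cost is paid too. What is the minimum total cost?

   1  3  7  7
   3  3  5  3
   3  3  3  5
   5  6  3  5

One optimal route is r0c0 → r0c1 → r1c1 → r2c1 → r2c2 → r3c2 → r3c3.
Its cost is 1 + 3 + 3 + 3 + 3 + 3 + 5 = 21.

21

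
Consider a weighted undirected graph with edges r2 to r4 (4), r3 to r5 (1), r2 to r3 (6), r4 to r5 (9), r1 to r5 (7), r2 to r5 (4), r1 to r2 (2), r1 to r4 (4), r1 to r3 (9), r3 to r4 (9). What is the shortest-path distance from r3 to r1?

Comparing a few candidate routes:
r3 -> r1: 9
r3 -> r2 -> r1: 6 + 2 = 8
r3 -> r5 -> r1: 1 + 7 = 8
r3 -> r4 -> r1: 9 + 4 = 13
r3 -> r5 -> r2 -> r1: 1 + 4 + 2 = 7
The minimum is 7.

7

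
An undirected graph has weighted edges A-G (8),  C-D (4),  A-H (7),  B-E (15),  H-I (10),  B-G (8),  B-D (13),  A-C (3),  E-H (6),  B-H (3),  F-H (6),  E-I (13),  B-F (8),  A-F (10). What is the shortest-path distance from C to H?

10

Some routes from C to H:
C -> D -> B -> H: 4 + 13 + 3 = 20
C -> A -> F -> H: 3 + 10 + 6 = 19
C -> A -> G -> B -> H: 3 + 8 + 8 + 3 = 22
C -> A -> H: 3 + 7 = 10
C -> A -> F -> B -> H: 3 + 10 + 8 + 3 = 24
The minimum is 10.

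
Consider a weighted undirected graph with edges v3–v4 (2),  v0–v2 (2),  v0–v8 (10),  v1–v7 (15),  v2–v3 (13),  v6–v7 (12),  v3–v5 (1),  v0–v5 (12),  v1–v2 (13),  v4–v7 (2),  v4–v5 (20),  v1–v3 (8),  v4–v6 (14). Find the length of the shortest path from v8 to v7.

Checking several routes:
v8 → v0 → v2 → v1 → v7: 10 + 2 + 13 + 15 = 40
v8 → v0 → v2 → v1 → v3 → v4 → v7: 10 + 2 + 13 + 8 + 2 + 2 = 37
v8 → v0 → v5 → v3 → v4 → v7: 10 + 12 + 1 + 2 + 2 = 27
v8 → v0 → v2 → v3 → v4 → v7: 10 + 2 + 13 + 2 + 2 = 29
Shortest: 27.

27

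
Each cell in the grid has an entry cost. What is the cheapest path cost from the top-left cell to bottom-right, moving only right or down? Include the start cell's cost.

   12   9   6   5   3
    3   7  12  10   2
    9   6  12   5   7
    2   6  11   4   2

One optimal route is (0,0) (0,1) (0,2) (0,3) (0,4) (1,4) (2,4) (3,4).
Its cost is 12 + 9 + 6 + 5 + 3 + 2 + 7 + 2 = 46.

46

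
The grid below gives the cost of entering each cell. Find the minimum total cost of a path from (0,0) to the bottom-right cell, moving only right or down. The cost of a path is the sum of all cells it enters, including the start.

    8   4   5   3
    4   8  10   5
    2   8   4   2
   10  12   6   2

Path [0,0] → [0,1] → [0,2] → [0,3] → [1,3] → [2,3] → [3,3]: 8 + 4 + 5 + 3 + 5 + 2 + 2 = 29.

29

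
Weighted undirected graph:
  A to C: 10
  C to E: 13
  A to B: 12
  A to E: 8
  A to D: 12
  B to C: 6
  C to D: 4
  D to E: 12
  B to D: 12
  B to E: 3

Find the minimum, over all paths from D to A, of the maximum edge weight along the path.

A few of the D→A routes:
D → C → A: max(4, 10) = 10
D → B → E → A: max(12, 3, 8) = 12
D → B → C → A: max(12, 6, 10) = 12
D → B → A: max(12, 12) = 12
D → C → B → E → A: max(4, 6, 3, 8) = 8
D → C → B → A: max(4, 6, 12) = 12
Smallest bottleneck: 8.

8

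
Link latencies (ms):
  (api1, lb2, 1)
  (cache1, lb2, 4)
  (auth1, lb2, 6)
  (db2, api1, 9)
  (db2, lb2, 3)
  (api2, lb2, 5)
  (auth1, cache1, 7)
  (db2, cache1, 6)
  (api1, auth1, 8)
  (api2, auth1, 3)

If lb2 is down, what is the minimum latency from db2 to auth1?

13

Paths from db2 to auth1 avoiding lb2:
db2 -> cache1 -> auth1: 6 + 7 = 13
db2 -> api1 -> auth1: 9 + 8 = 17
Shortest: 13 ms.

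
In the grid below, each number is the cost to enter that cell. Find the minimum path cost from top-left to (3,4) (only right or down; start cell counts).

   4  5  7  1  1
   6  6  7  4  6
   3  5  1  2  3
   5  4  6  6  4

Take r0c0 -> r1c0 -> r2c0 -> r2c1 -> r2c2 -> r2c3 -> r2c4 -> r3c4 for a total of 4 + 6 + 3 + 5 + 1 + 2 + 3 + 4 = 28.
(Top row then right column would cost 31.)

28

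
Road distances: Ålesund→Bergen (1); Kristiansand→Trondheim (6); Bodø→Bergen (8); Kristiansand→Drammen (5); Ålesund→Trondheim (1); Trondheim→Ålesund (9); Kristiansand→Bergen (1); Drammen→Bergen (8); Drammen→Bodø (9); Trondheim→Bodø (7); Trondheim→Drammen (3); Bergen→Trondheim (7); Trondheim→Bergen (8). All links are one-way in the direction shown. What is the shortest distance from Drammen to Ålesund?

24

Paths from Drammen to Ålesund:
Drammen - Bodø - Bergen - Trondheim - Ålesund: 9 + 8 + 7 + 9 = 33
Drammen - Bergen - Trondheim - Ålesund: 8 + 7 + 9 = 24
The minimum is 24.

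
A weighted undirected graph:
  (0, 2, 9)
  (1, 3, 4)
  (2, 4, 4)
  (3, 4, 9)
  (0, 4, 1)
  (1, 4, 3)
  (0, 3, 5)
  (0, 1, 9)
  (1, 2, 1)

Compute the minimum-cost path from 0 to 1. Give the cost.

Some routes from 0 to 1:
0 -> 3 -> 1: 5 + 4 = 9
0 -> 4 -> 1: 1 + 3 = 4
0 -> 1: 9
0 -> 4 -> 2 -> 1: 1 + 4 + 1 = 6
The minimum is 4.

4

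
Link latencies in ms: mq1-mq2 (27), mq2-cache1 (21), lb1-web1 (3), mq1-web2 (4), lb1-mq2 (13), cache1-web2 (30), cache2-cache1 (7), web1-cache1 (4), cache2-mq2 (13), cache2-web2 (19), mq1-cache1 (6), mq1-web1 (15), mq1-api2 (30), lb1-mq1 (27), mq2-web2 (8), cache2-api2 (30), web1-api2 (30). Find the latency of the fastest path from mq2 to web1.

16

A few of the mq2→web1 routes:
mq2→web2→mq1→web1: 8 + 4 + 15 = 27
mq2→cache2→cache1→web1: 13 + 7 + 4 = 24
mq2→lb1→web1: 13 + 3 = 16
mq2→cache1→web1: 21 + 4 = 25
mq2→web2→mq1→cache1→web1: 8 + 4 + 6 + 4 = 22
The minimum is 16 ms.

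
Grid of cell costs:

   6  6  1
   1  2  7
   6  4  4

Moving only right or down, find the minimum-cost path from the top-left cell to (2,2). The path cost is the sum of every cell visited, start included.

17

Take [0,0] [1,0] [1,1] [2,1] [2,2] for a total of 6 + 1 + 2 + 4 + 4 = 17.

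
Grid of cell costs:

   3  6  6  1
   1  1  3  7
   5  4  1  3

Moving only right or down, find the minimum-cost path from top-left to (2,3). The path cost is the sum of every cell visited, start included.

Take [0,0] → [1,0] → [1,1] → [1,2] → [2,2] → [2,3] for a total of 3 + 1 + 1 + 3 + 1 + 3 = 12.
(Top row then right column would cost 26.)

12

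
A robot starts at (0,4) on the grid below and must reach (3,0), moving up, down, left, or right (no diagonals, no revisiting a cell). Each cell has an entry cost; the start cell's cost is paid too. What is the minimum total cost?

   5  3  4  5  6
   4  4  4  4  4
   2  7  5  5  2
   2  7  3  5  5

Cheapest: r0c4 -> r0c3 -> r0c2 -> r0c1 -> r1c1 -> r1c0 -> r2c0 -> r3c0
  6 + 5 + 4 + 3 + 4 + 4 + 2 + 2 = 30

30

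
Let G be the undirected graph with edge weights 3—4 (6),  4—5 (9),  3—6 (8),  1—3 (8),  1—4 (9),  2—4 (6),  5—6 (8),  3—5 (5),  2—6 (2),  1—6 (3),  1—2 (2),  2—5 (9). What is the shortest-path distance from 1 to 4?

8

Comparing a few candidate routes:
1 - 2 - 4: 2 + 6 = 8
1 - 6 - 2 - 4: 3 + 2 + 6 = 11
1 - 4: 9
1 - 3 - 4: 8 + 6 = 14
1 - 6 - 3 - 4: 3 + 8 + 6 = 17
1 - 2 - 6 - 3 - 4: 2 + 2 + 8 + 6 = 18
Shortest: 8.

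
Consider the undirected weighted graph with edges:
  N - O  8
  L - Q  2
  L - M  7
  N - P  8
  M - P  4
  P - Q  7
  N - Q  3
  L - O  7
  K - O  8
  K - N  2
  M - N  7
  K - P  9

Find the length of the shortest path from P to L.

9

Some routes from P to L:
P → Q → L: 7 + 2 = 9
P → M → L: 4 + 7 = 11
P → M → N → Q → L: 4 + 7 + 3 + 2 = 16
P → K → N → Q → L: 9 + 2 + 3 + 2 = 16
P → N → Q → L: 8 + 3 + 2 = 13
Best route has total 9.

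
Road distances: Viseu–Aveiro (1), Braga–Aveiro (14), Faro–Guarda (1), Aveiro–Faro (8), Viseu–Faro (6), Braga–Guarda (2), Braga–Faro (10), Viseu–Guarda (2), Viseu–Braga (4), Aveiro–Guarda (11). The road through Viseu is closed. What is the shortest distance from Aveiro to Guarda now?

Paths from Aveiro to Guarda avoiding Viseu:
Aveiro - Guarda: 11
Aveiro - Faro - Guarda: 8 + 1 = 9
Aveiro - Faro - Braga - Guarda: 8 + 10 + 2 = 20
Aveiro - Braga - Faro - Guarda: 14 + 10 + 1 = 25
Aveiro - Braga - Guarda: 14 + 2 = 16
The minimum is 9.

9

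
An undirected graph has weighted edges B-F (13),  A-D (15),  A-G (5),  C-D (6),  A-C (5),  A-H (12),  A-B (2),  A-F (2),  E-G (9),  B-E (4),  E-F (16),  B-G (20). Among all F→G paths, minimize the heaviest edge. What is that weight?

Checking several routes:
F→B→A→G: max(13, 2, 5) = 13
F→E→G: max(16, 9) = 16
F→A→G: max(2, 5) = 5
F→A→B→E→G: max(2, 2, 4, 9) = 9
F→B→E→G: max(13, 4, 9) = 13
The minimum achievable maximum is 5.

5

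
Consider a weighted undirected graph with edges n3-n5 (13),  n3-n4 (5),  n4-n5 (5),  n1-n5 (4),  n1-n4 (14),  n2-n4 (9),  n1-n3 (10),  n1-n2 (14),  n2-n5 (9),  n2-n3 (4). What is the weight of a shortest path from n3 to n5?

Comparing a few candidate routes:
n3-n2-n5: 4 + 9 = 13
n3-n5: 13
n3-n4-n5: 5 + 5 = 10
n3-n1-n5: 10 + 4 = 14
n3-n2-n4-n5: 4 + 9 + 5 = 18
The minimum is 10.

10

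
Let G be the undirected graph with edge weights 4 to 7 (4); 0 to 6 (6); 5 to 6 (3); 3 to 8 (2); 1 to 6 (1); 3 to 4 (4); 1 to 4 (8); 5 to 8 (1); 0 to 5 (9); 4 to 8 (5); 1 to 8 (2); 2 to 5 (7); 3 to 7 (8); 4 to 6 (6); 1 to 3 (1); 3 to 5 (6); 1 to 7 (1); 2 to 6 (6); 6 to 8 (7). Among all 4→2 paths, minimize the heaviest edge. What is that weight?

A few of the 4→2 routes:
4→3→1→6→2: max(4, 1, 1, 6) = 6
4→3→1→8→5→6→2: max(4, 1, 2, 1, 3, 6) = 6
4→3→8→1→6→2: max(4, 2, 2, 1, 6) = 6
Smallest bottleneck: 6.

6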